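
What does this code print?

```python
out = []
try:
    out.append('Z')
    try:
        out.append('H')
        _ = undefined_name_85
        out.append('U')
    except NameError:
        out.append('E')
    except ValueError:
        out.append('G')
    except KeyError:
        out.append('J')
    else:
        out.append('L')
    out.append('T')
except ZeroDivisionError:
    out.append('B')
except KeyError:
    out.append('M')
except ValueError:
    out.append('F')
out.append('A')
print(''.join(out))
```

Execution trace: 'Z' (try body) → 'H' (inner try body) → 'E' (inner except NameError) → 'T' (try body, no exception) → 'A' (after the try/except). Output: ZHETA

Answer: ZHETA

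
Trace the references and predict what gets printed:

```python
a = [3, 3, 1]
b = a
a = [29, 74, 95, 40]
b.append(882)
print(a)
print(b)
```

Key concept: rebinding vs mutation: a is rebound to a new list, b still points at the original.
Step by step:
`a = [3, 3, 1]` → a = [3, 3, 1]
`b = a` → b = [3, 3, 1] (same object as a)
`a = [29, 74, 95, 40]` → a = [29, 74, 95, 40]
`b.append(882)` → b = [3, 3, 1, 882]
`print(a)` → prints [29, 74, 95, 40]
`print(b)` → prints [3, 3, 1, 882]

Answer:
[29, 74, 95, 40]
[3, 3, 1, 882]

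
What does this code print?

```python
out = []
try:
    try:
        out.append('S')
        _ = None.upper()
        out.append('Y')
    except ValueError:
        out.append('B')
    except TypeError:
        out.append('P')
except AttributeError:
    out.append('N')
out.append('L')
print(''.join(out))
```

Execution trace: 'S' (try body) → 'N' (outer except AttributeError) → 'L' (after the try/except). Output: SNL

Answer: SNL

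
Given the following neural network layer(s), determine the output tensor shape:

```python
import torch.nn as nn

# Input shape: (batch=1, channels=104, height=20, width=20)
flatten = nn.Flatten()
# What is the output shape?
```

Input: (1, 104, 20, 20) -> Output: (1, 41600)

Answer: (1, 41600)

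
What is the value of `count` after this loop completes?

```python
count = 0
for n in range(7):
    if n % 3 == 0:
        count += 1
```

Count numbers divisible by 3 in range(7)
`count` takes the values: 0 → 1 → 2 → 3

Answer: 3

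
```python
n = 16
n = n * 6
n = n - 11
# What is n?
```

Trace:
`n = 16` → n = 16
`n = n * 6` → n = 96
`n = n - 11` → n = 85
So n = 85

Answer: 85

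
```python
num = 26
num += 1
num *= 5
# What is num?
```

Trace:
`num = 26` → num = 26
`num += 1` → num = 27
`num *= 5` → num = 135
So num = 135

Answer: 135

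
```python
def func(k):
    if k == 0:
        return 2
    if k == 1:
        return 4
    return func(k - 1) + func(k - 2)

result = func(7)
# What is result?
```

Build up from base cases: func(0)=2, func(1)=4, func(2)=6, func(3)=10, func(4)=16, func(5)=26, func(6)=42, ..., func(7)=68

Answer: 68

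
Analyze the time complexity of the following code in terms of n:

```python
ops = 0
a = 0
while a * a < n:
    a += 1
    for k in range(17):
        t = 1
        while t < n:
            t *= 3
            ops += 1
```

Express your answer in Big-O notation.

Each loop level contributes: √n × 1 × log n. Multiplying the contributions gives O(√n log n).

Answer: O(√n log n)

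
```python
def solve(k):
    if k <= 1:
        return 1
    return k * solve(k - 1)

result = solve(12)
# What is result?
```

solve(12) = 12 * 11 * 10 * 9 * 8 * 7 * 6 * 5 * 4 * 3 * 2 * 1 = 479001600

Answer: 479001600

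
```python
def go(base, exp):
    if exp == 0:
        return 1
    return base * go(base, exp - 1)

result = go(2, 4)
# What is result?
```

go(2, 4) = 2 * 2 * 2 * 2 = 16

Answer: 16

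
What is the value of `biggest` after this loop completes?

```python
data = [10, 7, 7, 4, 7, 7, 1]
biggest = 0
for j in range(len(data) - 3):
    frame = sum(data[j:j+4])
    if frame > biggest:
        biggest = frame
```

Max sum of 4-element window in [10, 7, 7, 4, 7, 7, 1]
`biggest` takes the values: 0 → 28

Answer: 28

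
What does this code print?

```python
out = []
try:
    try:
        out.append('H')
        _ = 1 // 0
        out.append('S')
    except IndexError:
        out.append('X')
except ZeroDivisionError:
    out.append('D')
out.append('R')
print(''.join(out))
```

Execution trace: 'H' (try body) → 'D' (outer except ZeroDivisionError) → 'R' (after the try/except). Output: HDR

Answer: HDR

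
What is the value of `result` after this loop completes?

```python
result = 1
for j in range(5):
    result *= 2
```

2^5 = 32
`result` takes the values: 1 → 2 → 4 → 8 → 16 → 32

Answer: 32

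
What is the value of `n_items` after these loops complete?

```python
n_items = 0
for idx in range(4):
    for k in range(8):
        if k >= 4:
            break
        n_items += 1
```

Inner breaks at 4, outer runs 4 times
`n_items` takes the values: 0 → 1 → 2 → 3 → 4 → 5 → 6 → 7 → 8 → 9 → 10 → 11 → 12 → 13 → 14 → 15 → 16

Answer: 16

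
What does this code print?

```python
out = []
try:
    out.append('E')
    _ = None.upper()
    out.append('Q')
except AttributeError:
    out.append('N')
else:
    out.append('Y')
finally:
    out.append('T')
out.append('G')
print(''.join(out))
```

Execution trace: 'E' (try body) → 'N' (except AttributeError) → 'T' (finally) → 'G' (after the try/except). Output: ENTG

Answer: ENTG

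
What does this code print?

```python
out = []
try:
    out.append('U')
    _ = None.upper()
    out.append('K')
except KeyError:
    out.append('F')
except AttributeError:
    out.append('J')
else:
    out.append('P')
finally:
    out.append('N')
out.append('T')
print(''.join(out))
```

Execution trace: 'U' (try body) → 'J' (except AttributeError) → 'N' (finally) → 'T' (after the try/except). Output: UJNT

Answer: UJNT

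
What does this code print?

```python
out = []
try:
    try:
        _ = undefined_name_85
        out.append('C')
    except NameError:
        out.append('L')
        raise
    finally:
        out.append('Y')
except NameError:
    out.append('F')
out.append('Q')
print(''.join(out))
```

Execution trace: 'L' (inner except NameError) → 'Y' (inner finally) → 'F' (outer except NameError) → 'Q' (after the try/except). Output: LYFQ

Answer: LYFQ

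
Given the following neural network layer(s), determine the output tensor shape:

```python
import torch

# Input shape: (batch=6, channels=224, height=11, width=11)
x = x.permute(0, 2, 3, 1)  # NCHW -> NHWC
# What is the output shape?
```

Input: (6, 224, 11, 11) -> Output: (6, 11, 11, 224)

Answer: (6, 11, 11, 224)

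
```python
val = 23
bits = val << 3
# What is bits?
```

Trace:
`val = 23` → val = 23
`bits = val << 3` → bits = 184
So bits = 184

Answer: 184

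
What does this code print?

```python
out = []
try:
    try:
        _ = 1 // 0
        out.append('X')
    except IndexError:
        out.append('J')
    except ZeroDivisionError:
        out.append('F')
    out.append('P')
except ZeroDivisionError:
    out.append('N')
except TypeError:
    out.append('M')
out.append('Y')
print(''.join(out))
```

Execution trace: 'F' (inner except ZeroDivisionError) → 'P' (try body, no exception) → 'Y' (after the try/except). Output: FPY

Answer: FPY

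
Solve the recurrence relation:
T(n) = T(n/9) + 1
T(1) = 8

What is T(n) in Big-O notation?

Each step divides n by 9 and adds 1. After log_9(n) steps we reach T(1)=8. So T(n) = 1·log_9(n) + 8 = O(log n).

Answer: O(log n)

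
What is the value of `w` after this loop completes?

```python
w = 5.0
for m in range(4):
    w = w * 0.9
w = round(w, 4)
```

Exponential decay: 5.0 * 0.9^4
`w` takes the values: 5.0 → 4.5 → 4.05 → 3.645 → 3.2805

Answer: 3.2805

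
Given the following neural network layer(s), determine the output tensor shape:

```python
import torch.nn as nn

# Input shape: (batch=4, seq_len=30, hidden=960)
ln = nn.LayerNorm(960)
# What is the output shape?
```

Input: (4, 30, 960) -> Output: (4, 30, 960)

Answer: (4, 30, 960)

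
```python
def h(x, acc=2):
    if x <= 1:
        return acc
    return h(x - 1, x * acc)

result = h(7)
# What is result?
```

Accumulator trace (n, acc): (7, 2) -> (6, 14) -> (5, 84) -> (4, 420) -> (3, 1680) -> (2, 5040) -> (1, 10080) -> return 10080

Answer: 10080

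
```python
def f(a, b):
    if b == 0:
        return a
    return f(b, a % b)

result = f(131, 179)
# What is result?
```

f(131, 179) -> f(179, 131) -> f(131, 48) -> f(48, 35) -> f(35, 13) -> f(13, 9) -> f(9, 4) -> f(4, 1) -> f(1, 0) -> 1

Answer: 1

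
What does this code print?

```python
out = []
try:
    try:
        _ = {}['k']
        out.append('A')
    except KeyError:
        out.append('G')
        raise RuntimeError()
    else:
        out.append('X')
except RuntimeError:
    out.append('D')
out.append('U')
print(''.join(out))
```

Execution trace: 'G' (inner except KeyError) → 'D' (outer except RuntimeError) → 'U' (after the try/except). Output: GDU

Answer: GDU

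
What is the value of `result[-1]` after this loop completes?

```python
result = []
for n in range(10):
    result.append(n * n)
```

Last element of squares 0 to 9
`result` takes the values: [] → [0] → [0, 1] → [0, 1, 4] → [0, 1, 4, 9] → [0, 1, 4, 9, 16] → [0, 1, 4, 9, 16, 25] → [0, 1, 4, 9, 16, 25, 36] → [0, 1, 4, 9, 16, 25, 36, 49] → [0, 1, 4, 9, 16, 25, 36, 49, 64] → [0, 1, 4, 9, 16, 25, 36, 49, 64, 81]
So `result[-1]` = 81

Answer: 81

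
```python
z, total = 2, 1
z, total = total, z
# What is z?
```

Trace:
`z, total = 2, 1` → z = 2; total = 1
`z, total = total, z` → z = 1; total = 2
So z = 1

Answer: 1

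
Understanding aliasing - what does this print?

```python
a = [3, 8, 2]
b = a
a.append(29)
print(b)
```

Key concept: basic list aliasing.
Step by step:
`a = [3, 8, 2]` → a = [3, 8, 2]
`b = a` → b = [3, 8, 2] (same object as a)
`a.append(29)` → a = [3, 8, 2, 29] (same object as b); b = [3, 8, 2, 29] (same object as a)
`print(b)` → prints [3, 8, 2, 29]

Answer: [3, 8, 2, 29]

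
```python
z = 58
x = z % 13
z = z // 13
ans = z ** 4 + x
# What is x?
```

Trace:
`z = 58` → z = 58
`x = z % 13` → x = 6
`z = z // 13` → z = 4
`ans = z ** 4 + x` → ans = 262
So x = 6

Answer: 6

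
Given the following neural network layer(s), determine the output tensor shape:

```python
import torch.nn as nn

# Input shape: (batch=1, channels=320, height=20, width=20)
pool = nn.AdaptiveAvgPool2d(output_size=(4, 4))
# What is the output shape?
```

Input: (1, 320, 20, 20) -> Output: (1, 320, 4, 4)

Answer: (1, 320, 4, 4)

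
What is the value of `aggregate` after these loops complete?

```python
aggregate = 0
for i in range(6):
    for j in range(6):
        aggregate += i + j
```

Sum of all i+j for i,j in 6x6
`aggregate` takes the values: 0 → 1 → 3 → 6 → 10 → 15 → 16 → 18 → 21 → 25 → 30 → 36 → 38 → 41 → 45 → 50 → 56 → 63 → 66 → 70 → 75 → 81 → 88 → 96 → 100 → 105 → 111 → 118 → 126 → 135 → 140 → 146 → 153 → 161 → 170 → 180

Answer: 180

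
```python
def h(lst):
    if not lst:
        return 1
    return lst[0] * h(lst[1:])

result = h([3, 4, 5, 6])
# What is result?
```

Product over [3, 4, 5, 6] = 3 * 4 * 5 * 6 = 360

Answer: 360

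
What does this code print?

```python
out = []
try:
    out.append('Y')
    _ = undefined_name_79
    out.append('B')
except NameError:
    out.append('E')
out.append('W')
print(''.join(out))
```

Execution trace: 'Y' (try body) → 'E' (except NameError) → 'W' (after the try/except). Output: YEW

Answer: YEW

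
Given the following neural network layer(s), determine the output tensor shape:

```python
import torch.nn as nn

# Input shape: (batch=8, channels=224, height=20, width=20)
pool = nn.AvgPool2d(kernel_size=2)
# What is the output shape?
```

Input: (8, 224, 20, 20) -> Output: (8, 224, 10, 10)

Answer: (8, 224, 10, 10)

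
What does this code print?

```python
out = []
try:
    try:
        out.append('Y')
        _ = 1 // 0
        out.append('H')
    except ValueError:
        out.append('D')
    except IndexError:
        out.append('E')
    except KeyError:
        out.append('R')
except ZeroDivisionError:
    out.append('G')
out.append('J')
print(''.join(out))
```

Execution trace: 'Y' (try body) → 'G' (outer except ZeroDivisionError) → 'J' (after the try/except). Output: YGJ

Answer: YGJ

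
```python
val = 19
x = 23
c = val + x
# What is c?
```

Trace:
`val = 19` → val = 19
`x = 23` → x = 23
`c = val + x` → c = 42
So c = 42

Answer: 42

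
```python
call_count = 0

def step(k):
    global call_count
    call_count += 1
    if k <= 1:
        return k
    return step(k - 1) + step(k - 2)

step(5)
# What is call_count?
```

Calls(k) = 1 + Calls(k-1) + Calls(k-2); Calls(0)=Calls(1)=1. For k=5 this gives 15.

Answer: 15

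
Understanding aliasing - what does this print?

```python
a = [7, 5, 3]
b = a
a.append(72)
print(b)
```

Key concept: basic list aliasing.
Step by step:
`a = [7, 5, 3]` → a = [7, 5, 3]
`b = a` → b = [7, 5, 3] (same object as a)
`a.append(72)` → a = [7, 5, 3, 72] (same object as b); b = [7, 5, 3, 72] (same object as a)
`print(b)` → prints [7, 5, 3, 72]

Answer: [7, 5, 3, 72]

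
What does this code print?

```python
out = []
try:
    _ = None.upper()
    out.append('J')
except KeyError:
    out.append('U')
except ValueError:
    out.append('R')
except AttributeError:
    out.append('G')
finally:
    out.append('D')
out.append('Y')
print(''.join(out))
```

Execution trace: 'G' (except AttributeError) → 'D' (finally) → 'Y' (after the try/except). Output: GDY

Answer: GDY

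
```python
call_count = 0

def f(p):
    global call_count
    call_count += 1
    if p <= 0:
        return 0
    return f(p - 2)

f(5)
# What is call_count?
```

Linear recursion stepping by 2: 4 calls from p=5 down to ≤0.

Answer: 4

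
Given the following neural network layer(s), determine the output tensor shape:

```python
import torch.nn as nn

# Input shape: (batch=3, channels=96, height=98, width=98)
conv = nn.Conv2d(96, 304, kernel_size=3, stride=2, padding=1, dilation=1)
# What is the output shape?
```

Input: (3, 96, 98, 98) -> Output: (3, 304, 49, 49)

Answer: (3, 304, 49, 49)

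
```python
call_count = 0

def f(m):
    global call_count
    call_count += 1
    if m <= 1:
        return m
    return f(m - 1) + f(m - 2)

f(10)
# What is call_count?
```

Calls(m) = 1 + Calls(m-1) + Calls(m-2); Calls(0)=Calls(1)=1. For m=10 this gives 177.

Answer: 177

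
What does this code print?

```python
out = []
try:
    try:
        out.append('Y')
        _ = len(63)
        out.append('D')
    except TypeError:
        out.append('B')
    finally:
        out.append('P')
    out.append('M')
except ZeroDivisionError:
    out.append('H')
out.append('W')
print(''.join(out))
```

Execution trace: 'Y' (inner try body) → 'B' (inner except TypeError) → 'P' (inner finally) → 'M' (try body, no exception) → 'W' (after the try/except). Output: YBPMW

Answer: YBPMW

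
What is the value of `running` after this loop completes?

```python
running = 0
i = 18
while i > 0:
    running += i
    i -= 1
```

Sum 18 down to 1
`running` takes the values: 0 → 18 → 35 → 51 → 66 → 80 → 93 → 105 → 116 → 126 → 135 → 143 → 150 → 156 → 161 → 165 → 168 → 170 → 171

Answer: 171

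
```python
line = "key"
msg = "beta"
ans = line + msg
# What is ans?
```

Trace:
`line = "key"` → line = 'key'
`msg = "beta"` → msg = 'beta'
`ans = line + msg` → ans = 'keybeta'
So ans = 'keybeta'

Answer: 'keybeta'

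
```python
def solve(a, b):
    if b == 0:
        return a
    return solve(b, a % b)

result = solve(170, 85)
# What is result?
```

solve(170, 85) -> solve(85, 0) -> 85

Answer: 85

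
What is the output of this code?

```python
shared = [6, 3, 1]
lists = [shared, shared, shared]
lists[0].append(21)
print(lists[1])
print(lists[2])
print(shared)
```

Key concept: list of same reference.
Step by step:
`shared = [6, 3, 1]` → shared = [6, 3, 1]
`lists = [shared, shared, shared]` → lists = [[6, 3, 1], [6, 3, 1], [6, 3, 1]]
`lists[0].append(21)` → shared = [6, 3, 1, 21]; lists = [[6, 3, 1, 21], [6, 3, 1, 21], [6, 3, 1, 21]]
`print(lists[1])` → prints [6, 3, 1, 21]
`print(lists[2])` → prints [6, 3, 1, 21]
`print(shared)` → prints [6, 3, 1, 21]

Answer:
[6, 3, 1, 21]
[6, 3, 1, 21]
[6, 3, 1, 21]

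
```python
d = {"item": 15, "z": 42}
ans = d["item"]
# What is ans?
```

Trace:
`d = {"item": 15, "z": 42}` → d = {'item': 15, 'z': 42}
`ans = d["item"]` → ans = 15
So ans = 15

Answer: 15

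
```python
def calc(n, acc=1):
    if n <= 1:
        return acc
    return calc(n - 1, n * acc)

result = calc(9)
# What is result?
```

Accumulator trace (n, acc): (9, 1) -> (8, 9) -> (7, 72) -> (6, 504) -> (5, 3024) -> (4, 15120) -> (3, 60480) -> (2, 181440) -> (1, 362880) -> return 362880

Answer: 362880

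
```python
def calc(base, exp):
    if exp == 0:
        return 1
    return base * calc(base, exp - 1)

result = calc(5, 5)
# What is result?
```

calc(5, 5) = 5 * 5 * 5 * 5 * 5 = 3125

Answer: 3125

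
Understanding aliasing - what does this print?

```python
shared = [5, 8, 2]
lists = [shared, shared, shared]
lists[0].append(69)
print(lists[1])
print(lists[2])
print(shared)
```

Key concept: list of same reference.
Step by step:
`shared = [5, 8, 2]` → shared = [5, 8, 2]
`lists = [shared, shared, shared]` → lists = [[5, 8, 2], [5, 8, 2], [5, 8, 2]]
`lists[0].append(69)` → shared = [5, 8, 2, 69]; lists = [[5, 8, 2, 69], [5, 8, 2, 69], [5, 8, 2, 69]]
`print(lists[1])` → prints [5, 8, 2, 69]
`print(lists[2])` → prints [5, 8, 2, 69]
`print(shared)` → prints [5, 8, 2, 69]

Answer:
[5, 8, 2, 69]
[5, 8, 2, 69]
[5, 8, 2, 69]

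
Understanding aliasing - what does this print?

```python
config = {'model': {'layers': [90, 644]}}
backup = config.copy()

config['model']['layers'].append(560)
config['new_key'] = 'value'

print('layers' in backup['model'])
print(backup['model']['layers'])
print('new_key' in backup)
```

Key concept: shallow copy gotcha with nested dict.
Step by step:
`config = {'model': {'layers': [90, 644]}}` → config = {'model': {'layers': [90, 644]}}
`backup = config.copy()` → backup = {'model': {'layers': [90, 644]}}
`config['model']['layers'].append(560)` → config = {'model': {'layers': [90, 644, 560]}}; backup = {'model': {'layers': [90, 644, 560]}}
`config['new_key'] = 'value'` → config = {'model': {'layers': [90, 644, 560]}, 'new_key': 'value'}
`print('layers' in backup['model'])` → prints True
`print(backup['model']['layers'])` → prints [90, 644, 560]
`print('new_key' in backup)` → prints False

Answer:
True
[90, 644, 560]
False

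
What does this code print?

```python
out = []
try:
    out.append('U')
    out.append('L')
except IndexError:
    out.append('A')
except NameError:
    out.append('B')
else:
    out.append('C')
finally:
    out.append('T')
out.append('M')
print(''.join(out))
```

Execution trace: 'U' (try body) → 'L' (try body, no exception) → 'C' (else) → 'T' (finally) → 'M' (after the try/except). Output: ULCTM

Answer: ULCTM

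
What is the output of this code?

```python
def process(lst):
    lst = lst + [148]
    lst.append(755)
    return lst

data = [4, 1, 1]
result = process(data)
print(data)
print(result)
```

Key concept: rebinding parameter vs mutation.
Step by step:
`data = [4, 1, 1]` → data = [4, 1, 1]
`result = process(data)` → result = [4, 1, 1, 148, 755]
`print(data)` → prints [4, 1, 1]
`print(result)` → prints [4, 1, 1, 148, 755]

Answer:
[4, 1, 1]
[4, 1, 1, 148, 755]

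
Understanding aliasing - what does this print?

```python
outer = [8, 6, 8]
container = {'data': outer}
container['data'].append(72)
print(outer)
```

Key concept: dict holds reference to list.
Step by step:
`outer = [8, 6, 8]` → outer = [8, 6, 8]
`container = {'data': outer}` → container = {'data': [8, 6, 8]}
`container['data'].append(72)` → outer = [8, 6, 8, 72]; container = {'data': [8, 6, 8, 72]}
`print(outer)` → prints [8, 6, 8, 72]

Answer: [8, 6, 8, 72]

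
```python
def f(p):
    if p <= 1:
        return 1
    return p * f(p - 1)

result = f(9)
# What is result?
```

f(9) = 9 * 8 * 7 * 6 * 5 * 4 * 3 * 2 * 1 = 362880

Answer: 362880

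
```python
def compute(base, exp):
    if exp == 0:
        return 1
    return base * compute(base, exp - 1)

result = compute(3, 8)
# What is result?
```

compute(3, 8) = 3 * 3 * 3 * 3 * 3 * 3 * 3 * 3 = 6561

Answer: 6561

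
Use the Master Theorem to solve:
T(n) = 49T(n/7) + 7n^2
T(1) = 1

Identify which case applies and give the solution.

a=49, b=7, f(n)=7n^2. log_7(49) = 2. Since c=2 = 2, Case 2 applies: T(n) = Θ(n^log_b(a) · log n) = O(n^2 log n).

Answer: O(n^2 log n) - Case 2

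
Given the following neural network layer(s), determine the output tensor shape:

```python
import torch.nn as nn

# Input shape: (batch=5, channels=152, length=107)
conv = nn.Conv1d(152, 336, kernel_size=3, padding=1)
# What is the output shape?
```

Input: (5, 152, 107) -> Output: (5, 336, 107)

Answer: (5, 336, 107)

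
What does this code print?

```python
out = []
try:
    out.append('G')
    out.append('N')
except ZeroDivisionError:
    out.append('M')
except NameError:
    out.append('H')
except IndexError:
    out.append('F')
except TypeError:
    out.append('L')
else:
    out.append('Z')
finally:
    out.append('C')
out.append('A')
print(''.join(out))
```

Execution trace: 'G' (try body) → 'N' (try body, no exception) → 'Z' (else) → 'C' (finally) → 'A' (after the try/except). Output: GNZCA

Answer: GNZCA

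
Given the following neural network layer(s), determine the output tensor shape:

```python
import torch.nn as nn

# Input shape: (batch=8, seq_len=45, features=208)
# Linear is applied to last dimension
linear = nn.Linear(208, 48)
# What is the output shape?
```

Input: (8, 45, 208) -> Output: (8, 45, 48)

Answer: (8, 45, 48)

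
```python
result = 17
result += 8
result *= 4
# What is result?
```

Trace:
`result = 17` → result = 17
`result += 8` → result = 25
`result *= 4` → result = 100
So result = 100

Answer: 100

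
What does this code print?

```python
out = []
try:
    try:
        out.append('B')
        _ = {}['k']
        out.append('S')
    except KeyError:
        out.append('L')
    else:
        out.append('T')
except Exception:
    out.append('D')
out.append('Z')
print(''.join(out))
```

Execution trace: 'B' (inner try body) → 'L' (inner except KeyError) → 'Z' (after the try/except). Output: BLZ

Answer: BLZ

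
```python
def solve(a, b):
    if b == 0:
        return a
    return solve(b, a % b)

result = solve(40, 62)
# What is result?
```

solve(40, 62) -> solve(62, 40) -> solve(40, 22) -> solve(22, 18) -> solve(18, 4) -> solve(4, 2) -> solve(2, 0) -> 2

Answer: 2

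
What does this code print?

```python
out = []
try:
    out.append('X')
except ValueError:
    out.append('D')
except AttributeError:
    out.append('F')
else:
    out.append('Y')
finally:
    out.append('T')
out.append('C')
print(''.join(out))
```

Execution trace: 'X' (try body, no exception) → 'Y' (else) → 'T' (finally) → 'C' (after the try/except). Output: XYTC

Answer: XYTC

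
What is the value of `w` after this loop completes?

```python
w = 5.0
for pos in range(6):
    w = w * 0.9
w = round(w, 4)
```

Exponential decay: 5.0 * 0.9^6
`w` takes the values: 5.0 → 4.5 → 4.05 → 3.645 → 3.2805 → 2.95245 → 2.657205 → 2.6572

Answer: 2.6572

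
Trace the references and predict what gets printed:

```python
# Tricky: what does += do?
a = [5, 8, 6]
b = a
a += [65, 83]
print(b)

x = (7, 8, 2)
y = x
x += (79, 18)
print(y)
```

Key concept: += behavior differs for mutable vs immutable.
Step by step:
`a = [5, 8, 6]` → a = [5, 8, 6]
`b = a` → b = [5, 8, 6] (same object as a)
`a += [65, 83]` → a = [5, 8, 6, 65, 83] (same object as b); b = [5, 8, 6, 65, 83] (same object as a)
`print(b)` → prints [5, 8, 6, 65, 83]
`x = (7, 8, 2)` → x = (7, 8, 2)
`y = x` → y = (7, 8, 2)
`x += (79, 18)` → x = (7, 8, 2, 79, 18)
`print(y)` → prints (7, 8, 2)

Answer:
[5, 8, 6, 65, 83]
(7, 8, 2)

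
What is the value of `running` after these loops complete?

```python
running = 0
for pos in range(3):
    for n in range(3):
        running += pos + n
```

Sum of all pos+n for pos,n in 3x3
`running` takes the values: 0 → 1 → 3 → 4 → 6 → 9 → 11 → 14 → 18

Answer: 18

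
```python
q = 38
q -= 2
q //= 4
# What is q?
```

Trace:
`q = 38` → q = 38
`q -= 2` → q = 36
`q //= 4` → q = 9
So q = 9

Answer: 9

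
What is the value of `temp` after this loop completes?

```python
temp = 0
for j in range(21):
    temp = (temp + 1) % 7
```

Increment mod 7, 21 times = 0
`temp` takes the values: 0 → 1 → 2 → 3 → 4 → 5 → 6 → 0 → 1 → 2 → 3 → 4 → 5 → 6 → 0 → 1 → 2 → 3 → 4 → 5 → 6 → 0

Answer: 0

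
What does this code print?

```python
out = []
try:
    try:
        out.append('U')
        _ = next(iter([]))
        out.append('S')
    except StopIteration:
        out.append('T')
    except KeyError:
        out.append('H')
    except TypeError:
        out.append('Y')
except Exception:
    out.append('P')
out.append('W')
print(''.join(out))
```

Execution trace: 'U' (inner try body) → 'T' (inner except StopIteration) → 'W' (after the try/except). Output: UTW

Answer: UTW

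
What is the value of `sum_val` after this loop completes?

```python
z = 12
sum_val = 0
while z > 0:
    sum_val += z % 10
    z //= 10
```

Sum digits of 12
`sum_val` takes the values: 0 → 2 → 3

Answer: 3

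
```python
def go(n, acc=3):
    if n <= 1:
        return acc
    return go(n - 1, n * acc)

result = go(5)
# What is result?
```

Accumulator trace (n, acc): (5, 3) -> (4, 15) -> (3, 60) -> (2, 180) -> (1, 360) -> return 360

Answer: 360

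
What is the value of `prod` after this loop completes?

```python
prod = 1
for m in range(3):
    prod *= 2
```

2^3 = 8
`prod` takes the values: 1 → 2 → 4 → 8

Answer: 8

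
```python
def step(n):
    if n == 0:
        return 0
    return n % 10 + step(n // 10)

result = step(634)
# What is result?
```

Sum of digits of 634: 4 + 3 + 6 = 13

Answer: 13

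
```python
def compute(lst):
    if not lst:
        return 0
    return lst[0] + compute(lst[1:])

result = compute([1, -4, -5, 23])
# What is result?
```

1 + (-4) + (-5) + 23 + 0 = 15

Answer: 15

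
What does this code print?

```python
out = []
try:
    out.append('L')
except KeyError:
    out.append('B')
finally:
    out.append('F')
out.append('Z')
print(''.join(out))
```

Execution trace: 'L' (try body, no exception) → 'F' (finally) → 'Z' (after the try/except). Output: LFZ

Answer: LFZ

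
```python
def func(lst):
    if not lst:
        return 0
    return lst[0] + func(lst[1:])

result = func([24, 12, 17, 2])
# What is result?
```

24 + 12 + 17 + 2 + 0 = 55

Answer: 55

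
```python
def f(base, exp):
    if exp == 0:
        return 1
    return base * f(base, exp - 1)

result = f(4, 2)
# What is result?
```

f(4, 2) = 4 * 4 = 16

Answer: 16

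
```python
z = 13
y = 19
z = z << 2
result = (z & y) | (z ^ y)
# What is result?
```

Trace:
`z = 13` → z = 13
`y = 19` → y = 19
`z = z << 2` → z = 52
`result = (z & y) | (z ^ y)` → result = 55
So result = 55

Answer: 55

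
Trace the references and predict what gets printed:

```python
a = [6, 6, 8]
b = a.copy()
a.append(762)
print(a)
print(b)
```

Key concept: list.copy() creates independent copy.
Step by step:
`a = [6, 6, 8]` → a = [6, 6, 8]
`b = a.copy()` → b = [6, 6, 8]
`a.append(762)` → a = [6, 6, 8, 762]
`print(a)` → prints [6, 6, 8, 762]
`print(b)` → prints [6, 6, 8]

Answer:
[6, 6, 8, 762]
[6, 6, 8]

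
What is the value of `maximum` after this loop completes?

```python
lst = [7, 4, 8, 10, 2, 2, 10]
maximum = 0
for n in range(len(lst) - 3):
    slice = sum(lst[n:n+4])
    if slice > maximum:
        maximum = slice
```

Max sum of 4-element window in [7, 4, 8, 10, 2, 2, 10]
`maximum` takes the values: 0 → 29

Answer: 29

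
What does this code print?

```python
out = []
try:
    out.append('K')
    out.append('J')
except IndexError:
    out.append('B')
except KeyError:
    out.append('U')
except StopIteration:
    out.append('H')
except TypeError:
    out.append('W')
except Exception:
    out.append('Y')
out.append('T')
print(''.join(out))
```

Execution trace: 'K' (try body) → 'J' (try body, no exception) → 'T' (after the try/except). Output: KJT

Answer: KJT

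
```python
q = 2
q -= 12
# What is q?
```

Trace:
`q = 2` → q = 2
`q -= 12` → q = -10
So q = -10

Answer: -10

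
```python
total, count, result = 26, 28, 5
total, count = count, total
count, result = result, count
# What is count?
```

Trace:
`total, count, result = 26, 28, 5` → total = 26; count = 28; result = 5
`total, count = count, total` → total = 28; count = 26
`count, result = result, count` → count = 5; result = 26
So count = 5

Answer: 5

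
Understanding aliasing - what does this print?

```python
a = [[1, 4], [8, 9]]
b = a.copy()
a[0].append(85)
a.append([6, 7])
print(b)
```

Key concept: shallow copy with nested lists.
Step by step:
`a = [[1, 4], [8, 9]]` → a = [[1, 4], [8, 9]]
`b = a.copy()` → b = [[1, 4], [8, 9]]
`a[0].append(85)` → a = [[1, 4, 85], [8, 9]]; b = [[1, 4, 85], [8, 9]]
`a.append([6, 7])` → a = [[1, 4, 85], [8, 9], [6, 7]]
`print(b)` → prints [[1, 4, 85], [8, 9]]

Answer: [[1, 4, 85], [8, 9]]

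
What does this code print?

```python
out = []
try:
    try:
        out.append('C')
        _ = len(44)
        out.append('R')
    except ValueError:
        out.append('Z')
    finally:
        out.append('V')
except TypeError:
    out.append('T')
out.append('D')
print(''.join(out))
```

Execution trace: 'C' (inner try body) → 'V' (inner finally) → 'T' (outer except TypeError) → 'D' (after the try/except). Output: CVTD

Answer: CVTD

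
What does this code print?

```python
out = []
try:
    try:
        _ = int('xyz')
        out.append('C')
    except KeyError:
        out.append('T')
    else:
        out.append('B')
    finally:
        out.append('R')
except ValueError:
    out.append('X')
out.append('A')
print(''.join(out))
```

Execution trace: 'R' (finally) → 'X' (outer except ValueError) → 'A' (after the try/except). Output: RXA

Answer: RXA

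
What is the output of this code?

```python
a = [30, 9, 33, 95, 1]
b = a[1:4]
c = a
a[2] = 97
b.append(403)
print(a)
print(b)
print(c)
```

Key concept: slice vs alias.
Step by step:
`a = [30, 9, 33, 95, 1]` → a = [30, 9, 33, 95, 1]
`b = a[1:4]` → b = [9, 33, 95]
`c = a` → c = [30, 9, 33, 95, 1] (same object as a)
`a[2] = 97` → a = [30, 9, 97, 95, 1] (same object as c); c = [30, 9, 97, 95, 1] (same object as a)
`b.append(403)` → b = [9, 33, 95, 403]
`print(a)` → prints [30, 9, 97, 95, 1]
`print(b)` → prints [9, 33, 95, 403]
`print(c)` → prints [30, 9, 97, 95, 1]

Answer:
[30, 9, 97, 95, 1]
[9, 33, 95, 403]
[30, 9, 97, 95, 1]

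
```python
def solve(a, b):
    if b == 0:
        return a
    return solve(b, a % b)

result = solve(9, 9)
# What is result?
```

solve(9, 9) -> solve(9, 0) -> 9

Answer: 9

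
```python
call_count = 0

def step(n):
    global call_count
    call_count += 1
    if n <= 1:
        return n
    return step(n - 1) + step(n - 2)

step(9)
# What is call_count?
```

Calls(n) = 1 + Calls(n-1) + Calls(n-2); Calls(0)=Calls(1)=1. For n=9 this gives 109.

Answer: 109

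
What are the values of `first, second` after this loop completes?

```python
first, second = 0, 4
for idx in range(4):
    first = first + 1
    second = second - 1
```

first goes 0→4, second goes 4→0
`first, second` takes the values: (0, 4) → (1, 4) → (1, 3) → (2, 3) → (2, 2) → (3, 2) → (3, 1) → (4, 1) → (4, 0)

Answer: 4, 0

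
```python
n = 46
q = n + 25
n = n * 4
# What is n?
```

Trace:
`n = 46` → n = 46
`q = n + 25` → q = 71
`n = n * 4` → n = 184
So n = 184

Answer: 184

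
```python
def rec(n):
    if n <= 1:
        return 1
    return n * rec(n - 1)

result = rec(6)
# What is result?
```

rec(6) = 6 * 5 * 4 * 3 * 2 * 1 = 720

Answer: 720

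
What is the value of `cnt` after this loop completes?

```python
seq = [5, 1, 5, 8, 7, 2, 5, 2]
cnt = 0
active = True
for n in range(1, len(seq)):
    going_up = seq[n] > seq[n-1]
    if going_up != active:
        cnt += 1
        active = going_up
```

Count direction changes in [5, 1, 5, 8, 7, 2, 5, 2]
`cnt` takes the values: 0 → 1 → 2 → 3 → 4 → 5

Answer: 5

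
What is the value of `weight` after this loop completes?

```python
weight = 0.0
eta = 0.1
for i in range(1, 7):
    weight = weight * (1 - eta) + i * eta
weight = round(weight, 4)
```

Moving average with lr=0.1
`weight` takes the values: 0.0 → 0.1 → 0.29 → 0.561 → 0.9049 → 1.31441 → 1.782969 → 1.783

Answer: 1.783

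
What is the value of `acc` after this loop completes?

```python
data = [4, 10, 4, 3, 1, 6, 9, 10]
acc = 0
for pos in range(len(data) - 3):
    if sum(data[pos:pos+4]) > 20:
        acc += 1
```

Count windows with sum > 20
`acc` takes the values: 0 → 1 → 2

Answer: 2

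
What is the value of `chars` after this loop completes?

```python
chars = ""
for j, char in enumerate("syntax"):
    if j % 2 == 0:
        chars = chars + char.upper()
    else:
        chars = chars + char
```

Uppercase even positions in 'syntax'
`chars` takes the values: "" → "S" → "Sy" → "SyN" → "SyNt" → "SyNtA" → "SyNtAx"

Answer: "SyNtAx"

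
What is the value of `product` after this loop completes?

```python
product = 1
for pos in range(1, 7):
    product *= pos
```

6! = 720
`product` takes the values: 1 → 2 → 6 → 24 → 120 → 720

Answer: 720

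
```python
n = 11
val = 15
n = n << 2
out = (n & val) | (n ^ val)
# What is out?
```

Trace:
`n = 11` → n = 11
`val = 15` → val = 15
`n = n << 2` → n = 44
`out = (n & val) | (n ^ val)` → out = 47
So out = 47

Answer: 47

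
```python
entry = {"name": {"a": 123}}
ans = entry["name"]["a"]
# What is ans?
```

Trace:
`entry = {"name": {"a": 123}}` → entry = {'name': {'a': 123}}
`ans = entry["name"]["a"]` → ans = 123
So ans = 123

Answer: 123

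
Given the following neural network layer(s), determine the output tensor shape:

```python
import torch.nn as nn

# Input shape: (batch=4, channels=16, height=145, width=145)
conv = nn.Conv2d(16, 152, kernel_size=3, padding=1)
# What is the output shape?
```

Input: (4, 16, 145, 145) -> Output: (4, 152, 145, 145)

Answer: (4, 152, 145, 145)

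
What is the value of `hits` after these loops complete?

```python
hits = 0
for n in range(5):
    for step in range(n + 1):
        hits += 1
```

Triangle: 1 + 2 + ... + 5
`hits` takes the values: 0 → 1 → 2 → 3 → 4 → 5 → 6 → 7 → 8 → 9 → 10 → 11 → 12 → 13 → 14 → 15

Answer: 15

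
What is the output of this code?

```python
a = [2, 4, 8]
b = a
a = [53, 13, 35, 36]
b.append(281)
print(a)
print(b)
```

Key concept: rebinding vs mutation: a is rebound to a new list, b still points at the original.
Step by step:
`a = [2, 4, 8]` → a = [2, 4, 8]
`b = a` → b = [2, 4, 8] (same object as a)
`a = [53, 13, 35, 36]` → a = [53, 13, 35, 36]
`b.append(281)` → b = [2, 4, 8, 281]
`print(a)` → prints [53, 13, 35, 36]
`print(b)` → prints [2, 4, 8, 281]

Answer:
[53, 13, 35, 36]
[2, 4, 8, 281]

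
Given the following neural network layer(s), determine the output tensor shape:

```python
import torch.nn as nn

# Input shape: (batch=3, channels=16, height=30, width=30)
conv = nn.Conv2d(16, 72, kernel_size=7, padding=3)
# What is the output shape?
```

Input: (3, 16, 30, 30) -> Output: (3, 72, 30, 30)

Answer: (3, 72, 30, 30)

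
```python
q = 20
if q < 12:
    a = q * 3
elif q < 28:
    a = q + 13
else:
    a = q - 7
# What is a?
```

Trace:
`q = 20` → q = 20
`if q < 12: ...` → q < 12 is False, q < 28 is True → a = 33
So a = 33

Answer: 33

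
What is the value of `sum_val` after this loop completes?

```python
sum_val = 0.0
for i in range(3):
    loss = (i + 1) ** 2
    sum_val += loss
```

Sum of squared losses 1² + 2² + ... + 3²
`sum_val` takes the values: 0.0 → 1.0 → 5.0 → 14.0

Answer: 14.0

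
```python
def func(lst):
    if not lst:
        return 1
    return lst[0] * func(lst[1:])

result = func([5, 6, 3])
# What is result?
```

Product over [5, 6, 3] = 5 * 6 * 3 = 90

Answer: 90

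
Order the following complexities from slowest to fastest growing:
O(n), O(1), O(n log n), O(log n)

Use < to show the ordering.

Ordered by growth rate: O(1) < O(log n) < O(n) < O(n log n)

Answer: O(1) < O(log n) < O(n) < O(n log n)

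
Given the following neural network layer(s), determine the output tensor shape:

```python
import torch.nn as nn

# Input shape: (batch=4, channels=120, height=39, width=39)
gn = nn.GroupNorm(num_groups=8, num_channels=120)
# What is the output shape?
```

Input: (4, 120, 39, 39) -> Output: (4, 120, 39, 39)

Answer: (4, 120, 39, 39)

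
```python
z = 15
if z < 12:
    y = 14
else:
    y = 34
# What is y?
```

Trace:
`z = 15` → z = 15
`if z < 12: ...` → z < 12 is False, take else branch → y = 34
So y = 34

Answer: 34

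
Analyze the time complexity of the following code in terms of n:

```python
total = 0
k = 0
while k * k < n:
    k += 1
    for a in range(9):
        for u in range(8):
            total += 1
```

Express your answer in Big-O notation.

Each loop level contributes: √n × 1 × 1. Multiplying the contributions gives O(√n).

Answer: O(√n)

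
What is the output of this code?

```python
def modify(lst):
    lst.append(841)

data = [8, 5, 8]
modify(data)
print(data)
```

Key concept: function modifies passed list.
Step by step:
`data = [8, 5, 8]` → data = [8, 5, 8]
`modify(data)` → data = [8, 5, 8, 841]
`print(data)` → prints [8, 5, 8, 841]

Answer: [8, 5, 8, 841]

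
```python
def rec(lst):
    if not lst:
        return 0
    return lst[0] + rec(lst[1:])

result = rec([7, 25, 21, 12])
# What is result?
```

7 + 25 + 21 + 12 + 0 = 65

Answer: 65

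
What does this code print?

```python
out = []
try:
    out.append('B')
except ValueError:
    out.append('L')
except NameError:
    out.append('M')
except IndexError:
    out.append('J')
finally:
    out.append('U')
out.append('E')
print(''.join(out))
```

Execution trace: 'B' (try body, no exception) → 'U' (finally) → 'E' (after the try/except). Output: BUE

Answer: BUE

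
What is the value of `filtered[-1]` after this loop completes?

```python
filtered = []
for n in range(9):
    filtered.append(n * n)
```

Last element of squares 0 to 8
`filtered` takes the values: [] → [0] → [0, 1] → [0, 1, 4] → [0, 1, 4, 9] → [0, 1, 4, 9, 16] → [0, 1, 4, 9, 16, 25] → [0, 1, 4, 9, 16, 25, 36] → [0, 1, 4, 9, 16, 25, 36, 49] → [0, 1, 4, 9, 16, 25, 36, 49, 64]
So `filtered[-1]` = 64

Answer: 64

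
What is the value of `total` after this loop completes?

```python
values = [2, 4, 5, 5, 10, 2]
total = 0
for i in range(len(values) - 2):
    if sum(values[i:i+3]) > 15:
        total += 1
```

Count windows with sum > 15
`total` takes the values: 0 → 1 → 2

Answer: 2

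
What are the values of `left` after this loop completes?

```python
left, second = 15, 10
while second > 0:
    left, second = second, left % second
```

GCD of 15 and 10
`left` takes the values: 15 → 10 → 5

Answer: 5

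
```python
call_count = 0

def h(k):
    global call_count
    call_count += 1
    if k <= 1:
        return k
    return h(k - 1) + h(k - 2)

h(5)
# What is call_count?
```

Calls(k) = 1 + Calls(k-1) + Calls(k-2); Calls(0)=Calls(1)=1. For k=5 this gives 15.

Answer: 15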